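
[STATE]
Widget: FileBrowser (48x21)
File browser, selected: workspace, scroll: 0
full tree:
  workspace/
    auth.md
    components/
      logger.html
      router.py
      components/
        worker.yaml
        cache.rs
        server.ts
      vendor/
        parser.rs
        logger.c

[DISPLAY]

> [-] workspace/                                
    auth.md                                     
    [+] components/                             
                                                
                                                
                                                
                                                
                                                
                                                
                                                
                                                
                                                
                                                
                                                
                                                
                                                
                                                
                                                
                                                
                                                
                                                


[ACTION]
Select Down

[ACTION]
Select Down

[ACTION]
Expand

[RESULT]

  [-] workspace/                                
    auth.md                                     
  > [-] components/                             
      logger.html                               
      router.py                                 
      [+] components/                           
      [+] vendor/                               
                                                
                                                
                                                
                                                
                                                
                                                
                                                
                                                
                                                
                                                
                                                
                                                
                                                
                                                


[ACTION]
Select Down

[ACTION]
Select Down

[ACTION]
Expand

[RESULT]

  [-] workspace/                                
    auth.md                                     
    [-] components/                             
      logger.html                               
    > router.py                                 
      [+] components/                           
      [+] vendor/                               
                                                
                                                
                                                
                                                
                                                
                                                
                                                
                                                
                                                
                                                
                                                
                                                
                                                
                                                


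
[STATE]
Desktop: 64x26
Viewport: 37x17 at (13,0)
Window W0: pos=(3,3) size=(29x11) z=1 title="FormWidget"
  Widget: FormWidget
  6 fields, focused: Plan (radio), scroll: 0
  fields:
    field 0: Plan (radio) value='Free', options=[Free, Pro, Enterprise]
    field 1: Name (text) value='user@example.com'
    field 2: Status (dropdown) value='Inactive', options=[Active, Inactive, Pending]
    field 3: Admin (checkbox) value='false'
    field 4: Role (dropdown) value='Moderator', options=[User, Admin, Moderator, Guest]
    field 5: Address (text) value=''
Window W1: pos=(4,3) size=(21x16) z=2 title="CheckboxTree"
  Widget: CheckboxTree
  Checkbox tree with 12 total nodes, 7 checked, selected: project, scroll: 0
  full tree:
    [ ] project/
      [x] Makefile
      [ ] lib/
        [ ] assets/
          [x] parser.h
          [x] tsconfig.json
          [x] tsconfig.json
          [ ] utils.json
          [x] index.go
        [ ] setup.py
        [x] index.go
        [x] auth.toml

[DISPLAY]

                                     
                                     
                                     
━━━━━━━━━━━┓━━━━━━┓                  
xTree      ┃      ┃                  
───────────┨──────┨                  
ject/      ┃e  ( )┃                  
akefile    ┃xampl]┃                  
ib/        ┃ve  ▼]┃                  
 assets/   ┃      ┃                  
x] parser.h┃tor ▼]┃                  
x] tsconfig┃     ]┃                  
x] tsconfig┃      ┃                  
 ] utils.js┃━━━━━━┛                  
x] index.go┃                         
 setup.py  ┃                         
 index.go  ┃                         


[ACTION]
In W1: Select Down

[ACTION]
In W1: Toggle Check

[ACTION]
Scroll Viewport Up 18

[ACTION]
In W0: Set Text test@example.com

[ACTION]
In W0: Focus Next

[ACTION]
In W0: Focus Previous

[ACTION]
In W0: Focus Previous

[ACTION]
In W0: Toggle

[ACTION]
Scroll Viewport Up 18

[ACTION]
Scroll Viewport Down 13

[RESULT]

 assets/   ┃      ┃                  
x] parser.h┃tor ▼]┃                  
x] tsconfig┃     ]┃                  
x] tsconfig┃      ┃                  
 ] utils.js┃━━━━━━┛                  
x] index.go┃                         
 setup.py  ┃                         
 index.go  ┃                         
 auth.toml ┃                         
━━━━━━━━━━━┛                         
                                     
                                     
                                     
                                     
                                     
                                     
                                     


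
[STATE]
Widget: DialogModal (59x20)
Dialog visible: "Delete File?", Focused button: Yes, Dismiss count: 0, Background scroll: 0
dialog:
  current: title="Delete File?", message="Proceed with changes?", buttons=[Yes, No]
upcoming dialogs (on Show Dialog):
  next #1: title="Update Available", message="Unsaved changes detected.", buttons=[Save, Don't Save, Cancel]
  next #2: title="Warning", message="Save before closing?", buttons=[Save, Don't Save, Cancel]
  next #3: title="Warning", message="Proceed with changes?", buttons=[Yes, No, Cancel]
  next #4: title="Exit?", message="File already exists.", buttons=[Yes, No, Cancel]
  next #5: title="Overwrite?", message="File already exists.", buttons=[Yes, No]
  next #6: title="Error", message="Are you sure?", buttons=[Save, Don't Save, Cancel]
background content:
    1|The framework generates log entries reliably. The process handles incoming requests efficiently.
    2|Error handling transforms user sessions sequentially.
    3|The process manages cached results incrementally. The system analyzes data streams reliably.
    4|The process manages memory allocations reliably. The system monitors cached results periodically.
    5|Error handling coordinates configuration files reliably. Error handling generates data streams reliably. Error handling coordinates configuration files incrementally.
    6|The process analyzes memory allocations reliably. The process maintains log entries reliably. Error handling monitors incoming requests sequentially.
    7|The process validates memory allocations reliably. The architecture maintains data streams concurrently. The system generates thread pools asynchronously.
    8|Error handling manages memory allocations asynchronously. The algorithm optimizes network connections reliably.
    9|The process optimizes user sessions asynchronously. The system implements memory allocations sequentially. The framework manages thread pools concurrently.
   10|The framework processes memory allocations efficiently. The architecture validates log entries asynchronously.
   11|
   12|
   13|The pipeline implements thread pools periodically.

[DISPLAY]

The framework generates log entries reliably. The process h
Error handling transforms user sessions sequentially.      
The process manages cached results incrementally. The syste
The process manages memory allocations reliably. The system
Error handling coordinates configuration files reliably. Er
The process analyzes memory allocations reliably. The proce
The process validates memory allocations reliably. The arch
Error handling ma┌───────────────────────┐asynchronously. T
The process optim│      Delete File?     │ronously. The sys
The framework pro│ Proceed with changes? │ efficiently. The
                 │       [Yes]  No       │                 
                 └───────────────────────┘                 
The pipeline implements thread pools periodically.         
                                                           
                                                           
                                                           
                                                           
                                                           
                                                           
                                                           


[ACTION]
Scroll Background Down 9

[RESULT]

The framework processes memory allocations efficiently. The
                                                           
                                                           
The pipeline implements thread pools periodically.         
                                                           
                                                           
                                                           
                 ┌───────────────────────┐                 
                 │      Delete File?     │                 
                 │ Proceed with changes? │                 
                 │       [Yes]  No       │                 
                 └───────────────────────┘                 
                                                           
                                                           
                                                           
                                                           
                                                           
                                                           
                                                           
                                                           


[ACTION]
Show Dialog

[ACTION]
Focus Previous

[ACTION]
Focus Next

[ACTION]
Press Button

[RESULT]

The framework processes memory allocations efficiently. The
                                                           
                                                           
The pipeline implements thread pools periodically.         
                                                           
                                                           
                                                           
                                                           
                                                           
                                                           
                                                           
                                                           
                                                           
                                                           
                                                           
                                                           
                                                           
                                                           
                                                           
                                                           


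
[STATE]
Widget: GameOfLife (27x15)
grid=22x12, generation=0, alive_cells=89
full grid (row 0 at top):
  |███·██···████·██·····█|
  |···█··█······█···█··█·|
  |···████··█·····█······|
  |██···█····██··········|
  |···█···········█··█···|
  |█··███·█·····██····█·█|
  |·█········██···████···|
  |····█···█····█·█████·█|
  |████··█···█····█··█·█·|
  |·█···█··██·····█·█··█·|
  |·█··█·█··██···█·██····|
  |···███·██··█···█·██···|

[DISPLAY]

Gen: 0                     
███·██···████·██·····█     
···█··█······█···█··█·     
···████··█·····█······     
██···█····██··········     
···█···········█··█···     
█··███·█·····██····█·█     
·█········██···████···     
····█···█····█·█████·█     
████··█···█····█··█·█·     
·█···█··██·····█·█··█·     
·█··█·█··██···█·██····     
···███·██··█···█·██···     
                           
                           


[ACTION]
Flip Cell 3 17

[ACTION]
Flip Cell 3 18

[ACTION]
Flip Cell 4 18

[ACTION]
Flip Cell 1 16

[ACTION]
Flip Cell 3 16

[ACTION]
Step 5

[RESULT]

Gen: 5                     
█████████·······██····     
█··█···███···██··█····     
·········██··█···█····     
·····█·███·██·········     
·····████···█··██·····     
·····█·····█··········     
······█·····██·····██·     
·█··········██·██··███     
··█···█·······█··██··█     
█··█······█·█·······██     
█··█··██···█·····█··█·     
·██·····███········██·     
                           
                           


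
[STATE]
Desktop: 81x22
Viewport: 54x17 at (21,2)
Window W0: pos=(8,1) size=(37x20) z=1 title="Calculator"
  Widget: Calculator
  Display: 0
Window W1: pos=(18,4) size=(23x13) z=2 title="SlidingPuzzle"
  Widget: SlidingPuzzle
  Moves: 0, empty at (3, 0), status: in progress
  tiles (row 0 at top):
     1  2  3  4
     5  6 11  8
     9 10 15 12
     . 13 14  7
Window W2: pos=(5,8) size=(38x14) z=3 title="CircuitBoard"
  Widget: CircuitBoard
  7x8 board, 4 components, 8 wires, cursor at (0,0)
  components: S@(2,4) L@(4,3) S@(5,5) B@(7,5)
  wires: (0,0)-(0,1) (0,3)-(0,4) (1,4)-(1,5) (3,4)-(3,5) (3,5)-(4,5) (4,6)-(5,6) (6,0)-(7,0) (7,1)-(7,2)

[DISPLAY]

                       ┃                              
───────────────────────┨                              
━━━━━━━━━━━━━━━━━━━┓  0┃                              
lidingPuzzle       ┃   ┃                              
───────────────────┨   ┃                              
───┬────┬────┬────┐┃   ┃                              
━━━━━━━━━━━━━━━━━━━━━┓ ┃                              
                     ┃ ┃                              
─────────────────────┨ ┃                              
6                    ┃ ┃                              
 · ─ ·               ┃ ┃                              
                     ┃ ┃                              
     · ─ ·           ┃ ┃                              
                     ┃ ┃                              
     S               ┃ ┃                              
                     ┃ ┃                              
     · ─ ·           ┃ ┃                              


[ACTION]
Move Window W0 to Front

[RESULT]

                       ┃                              
───────────────────────┨                              
                      0┃                              
┬───┐                  ┃                              
│ ÷ │                  ┃                              
┼───┤                  ┃                              
│ × │                  ┃                              
┼───┤                  ┃                              
│ - │                  ┃                              
┼───┤                  ┃                              
│ + │                  ┃                              
┼───┤                  ┃                              
│ M+│                  ┃                              
┴───┘                  ┃                              
                       ┃                              
                       ┃                              
                       ┃                              


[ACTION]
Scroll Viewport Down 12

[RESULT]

┬───┐                  ┃                              
│ ÷ │                  ┃                              
┼───┤                  ┃                              
│ × │                  ┃                              
┼───┤                  ┃                              
│ - │                  ┃                              
┼───┤                  ┃                              
│ + │                  ┃                              
┼───┤                  ┃                              
│ M+│                  ┃                              
┴───┘                  ┃                              
                       ┃                              
                       ┃                              
                       ┃                              
                       ┃                              
━━━━━━━━━━━━━━━━━━━━━━━┛                              
━━━━━━━━━━━━━━━━━━━━━┛                                


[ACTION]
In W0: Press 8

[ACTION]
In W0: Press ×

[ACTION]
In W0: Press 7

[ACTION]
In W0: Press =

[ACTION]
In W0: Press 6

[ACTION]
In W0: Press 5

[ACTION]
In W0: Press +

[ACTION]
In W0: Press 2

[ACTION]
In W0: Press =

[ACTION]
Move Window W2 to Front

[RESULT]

┬───┐                  ┃                              
│ ÷ │                  ┃                              
┼───┤                  ┃                              
━━━━━━━━━━━━━━━━━━━━━┓ ┃                              
                     ┃ ┃                              
─────────────────────┨ ┃                              
6                    ┃ ┃                              
 · ─ ·               ┃ ┃                              
                     ┃ ┃                              
     · ─ ·           ┃ ┃                              
                     ┃ ┃                              
     S               ┃ ┃                              
                     ┃ ┃                              
     · ─ ·           ┃ ┃                              
         │           ┃ ┃                              
 L       ·   ·       ┃━┛                              
━━━━━━━━━━━━━━━━━━━━━┛                                


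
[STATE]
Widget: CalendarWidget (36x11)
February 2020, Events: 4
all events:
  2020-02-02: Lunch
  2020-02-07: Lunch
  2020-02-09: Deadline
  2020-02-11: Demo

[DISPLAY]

           February 2020            
Mo Tu We Th Fr Sa Su                
                1  2*               
 3  4  5  6  7*  8  9*              
10 11* 12 13 14 15 16               
17 18 19 20 21 22 23                
24 25 26 27 28 29                   
                                    
                                    
                                    
                                    


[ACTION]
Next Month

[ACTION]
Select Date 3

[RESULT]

             March 2020             
Mo Tu We Th Fr Sa Su                
                   1                
 2 [ 3]  4  5  6  7  8              
 9 10 11 12 13 14 15                
16 17 18 19 20 21 22                
23 24 25 26 27 28 29                
30 31                               
                                    
                                    
                                    


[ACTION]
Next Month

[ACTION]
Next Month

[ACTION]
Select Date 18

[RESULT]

              May 2020              
Mo Tu We Th Fr Sa Su                
             1  2  3                
 4  5  6  7  8  9 10                
11 12 13 14 15 16 17                
[18] 19 20 21 22 23 24              
25 26 27 28 29 30 31                
                                    
                                    
                                    
                                    


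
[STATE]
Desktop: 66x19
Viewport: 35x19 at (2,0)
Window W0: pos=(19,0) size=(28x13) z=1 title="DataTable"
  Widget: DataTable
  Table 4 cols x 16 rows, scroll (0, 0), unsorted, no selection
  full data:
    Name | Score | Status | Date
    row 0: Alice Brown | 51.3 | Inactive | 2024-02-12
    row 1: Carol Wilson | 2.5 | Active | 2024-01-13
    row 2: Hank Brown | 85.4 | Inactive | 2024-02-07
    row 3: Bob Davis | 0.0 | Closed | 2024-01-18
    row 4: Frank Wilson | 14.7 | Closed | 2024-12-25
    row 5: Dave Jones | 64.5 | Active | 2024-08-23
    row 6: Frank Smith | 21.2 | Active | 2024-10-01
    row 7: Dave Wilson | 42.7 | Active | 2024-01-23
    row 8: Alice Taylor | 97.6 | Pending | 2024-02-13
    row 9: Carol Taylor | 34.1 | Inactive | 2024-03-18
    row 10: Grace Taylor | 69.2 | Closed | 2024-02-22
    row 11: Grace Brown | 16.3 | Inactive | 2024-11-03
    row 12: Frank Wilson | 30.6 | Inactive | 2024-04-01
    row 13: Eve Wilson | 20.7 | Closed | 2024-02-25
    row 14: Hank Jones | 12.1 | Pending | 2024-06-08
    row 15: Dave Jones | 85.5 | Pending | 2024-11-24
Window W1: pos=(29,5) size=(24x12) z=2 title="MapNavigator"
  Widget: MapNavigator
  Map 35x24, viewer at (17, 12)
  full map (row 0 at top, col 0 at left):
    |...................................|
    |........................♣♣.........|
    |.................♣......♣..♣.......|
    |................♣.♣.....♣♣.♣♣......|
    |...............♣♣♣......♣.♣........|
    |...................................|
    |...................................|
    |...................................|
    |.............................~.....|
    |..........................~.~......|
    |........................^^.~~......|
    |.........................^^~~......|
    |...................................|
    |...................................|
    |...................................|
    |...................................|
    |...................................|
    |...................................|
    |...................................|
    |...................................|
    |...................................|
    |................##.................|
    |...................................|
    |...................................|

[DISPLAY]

                 ┏━━━━━━━━━━━━━━━━━
                 ┃ DataTable       
                 ┠─────────────────
                 ┃Name        │Scor
                 ┃────────────┼────
                 ┃Alice Bro┏━━━━━━━
                 ┃Carol Wil┃ MapNav
                 ┃Hank Brow┠───────
                 ┃Bob Davis┃.......
                 ┃Frank Wil┃.......
                 ┃Dave Jone┃.......
                 ┃Frank Smi┃.......
                 ┗━━━━━━━━━┃.......
                           ┃.......
                           ┃.......
                           ┃.......
                           ┗━━━━━━━
                                   
                                   


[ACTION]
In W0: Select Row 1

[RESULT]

                 ┏━━━━━━━━━━━━━━━━━
                 ┃ DataTable       
                 ┠─────────────────
                 ┃Name        │Scor
                 ┃────────────┼────
                 ┃Alice Bro┏━━━━━━━
                 ┃>arol Wil┃ MapNav
                 ┃Hank Brow┠───────
                 ┃Bob Davis┃.......
                 ┃Frank Wil┃.......
                 ┃Dave Jone┃.......
                 ┃Frank Smi┃.......
                 ┗━━━━━━━━━┃.......
                           ┃.......
                           ┃.......
                           ┃.......
                           ┗━━━━━━━
                                   
                                   


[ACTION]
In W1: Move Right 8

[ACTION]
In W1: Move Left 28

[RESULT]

                 ┏━━━━━━━━━━━━━━━━━
                 ┃ DataTable       
                 ┠─────────────────
                 ┃Name        │Scor
                 ┃────────────┼────
                 ┃Alice Bro┏━━━━━━━
                 ┃>arol Wil┃ MapNav
                 ┃Hank Brow┠───────
                 ┃Bob Davis┃       
                 ┃Frank Wil┃       
                 ┃Dave Jone┃       
                 ┃Frank Smi┃       
                 ┗━━━━━━━━━┃       
                           ┃       
                           ┃       
                           ┃       
                           ┗━━━━━━━
                                   
                                   


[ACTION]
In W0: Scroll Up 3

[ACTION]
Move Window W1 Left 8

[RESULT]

                 ┏━━━━━━━━━━━━━━━━━
                 ┃ DataTable       
                 ┠─────────────────
                 ┃Name        │Scor
                 ┃────────────┼────
                 ┃A┏━━━━━━━━━━━━━━━
                 ┃>┃ MapNavigator  
                 ┃H┠───────────────
                 ┃B┃           ....
                 ┃F┃           ....
                 ┃D┃           ....
                 ┃F┃           ....
                 ┗━┃           @...
                   ┃           ....
                   ┃           ....
                   ┃           ....
                   ┗━━━━━━━━━━━━━━━
                                   
                                   


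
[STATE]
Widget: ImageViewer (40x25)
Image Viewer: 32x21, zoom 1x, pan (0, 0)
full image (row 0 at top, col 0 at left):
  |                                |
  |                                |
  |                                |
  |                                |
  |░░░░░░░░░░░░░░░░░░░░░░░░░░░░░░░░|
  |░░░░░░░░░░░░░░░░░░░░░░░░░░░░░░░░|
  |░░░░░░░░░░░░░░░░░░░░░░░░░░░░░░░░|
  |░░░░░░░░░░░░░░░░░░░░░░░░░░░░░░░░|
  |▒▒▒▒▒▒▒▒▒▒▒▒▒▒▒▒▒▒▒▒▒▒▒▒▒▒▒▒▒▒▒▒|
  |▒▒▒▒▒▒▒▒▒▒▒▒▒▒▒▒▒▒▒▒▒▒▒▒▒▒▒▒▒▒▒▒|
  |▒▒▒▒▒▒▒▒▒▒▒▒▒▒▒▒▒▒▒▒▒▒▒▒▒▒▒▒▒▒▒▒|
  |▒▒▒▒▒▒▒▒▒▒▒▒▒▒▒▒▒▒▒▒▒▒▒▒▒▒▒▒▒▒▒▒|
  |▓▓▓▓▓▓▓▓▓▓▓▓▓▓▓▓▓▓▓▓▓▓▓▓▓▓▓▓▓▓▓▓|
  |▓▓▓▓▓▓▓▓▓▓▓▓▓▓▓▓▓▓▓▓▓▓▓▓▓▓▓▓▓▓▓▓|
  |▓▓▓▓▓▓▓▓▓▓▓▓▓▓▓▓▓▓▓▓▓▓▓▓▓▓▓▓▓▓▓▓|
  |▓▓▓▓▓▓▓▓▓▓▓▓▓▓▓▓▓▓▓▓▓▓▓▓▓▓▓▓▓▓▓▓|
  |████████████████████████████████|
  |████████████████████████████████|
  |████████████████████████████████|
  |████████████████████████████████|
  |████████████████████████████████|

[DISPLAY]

                                        
                                        
                                        
                                        
░░░░░░░░░░░░░░░░░░░░░░░░░░░░░░░░        
░░░░░░░░░░░░░░░░░░░░░░░░░░░░░░░░        
░░░░░░░░░░░░░░░░░░░░░░░░░░░░░░░░        
░░░░░░░░░░░░░░░░░░░░░░░░░░░░░░░░        
▒▒▒▒▒▒▒▒▒▒▒▒▒▒▒▒▒▒▒▒▒▒▒▒▒▒▒▒▒▒▒▒        
▒▒▒▒▒▒▒▒▒▒▒▒▒▒▒▒▒▒▒▒▒▒▒▒▒▒▒▒▒▒▒▒        
▒▒▒▒▒▒▒▒▒▒▒▒▒▒▒▒▒▒▒▒▒▒▒▒▒▒▒▒▒▒▒▒        
▒▒▒▒▒▒▒▒▒▒▒▒▒▒▒▒▒▒▒▒▒▒▒▒▒▒▒▒▒▒▒▒        
▓▓▓▓▓▓▓▓▓▓▓▓▓▓▓▓▓▓▓▓▓▓▓▓▓▓▓▓▓▓▓▓        
▓▓▓▓▓▓▓▓▓▓▓▓▓▓▓▓▓▓▓▓▓▓▓▓▓▓▓▓▓▓▓▓        
▓▓▓▓▓▓▓▓▓▓▓▓▓▓▓▓▓▓▓▓▓▓▓▓▓▓▓▓▓▓▓▓        
▓▓▓▓▓▓▓▓▓▓▓▓▓▓▓▓▓▓▓▓▓▓▓▓▓▓▓▓▓▓▓▓        
████████████████████████████████        
████████████████████████████████        
████████████████████████████████        
████████████████████████████████        
████████████████████████████████        
                                        
                                        
                                        
                                        


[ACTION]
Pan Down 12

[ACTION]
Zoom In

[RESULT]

░░░░░░░░░░░░░░░░░░░░░░░░░░░░░░░░░░░░░░░░
░░░░░░░░░░░░░░░░░░░░░░░░░░░░░░░░░░░░░░░░
░░░░░░░░░░░░░░░░░░░░░░░░░░░░░░░░░░░░░░░░
░░░░░░░░░░░░░░░░░░░░░░░░░░░░░░░░░░░░░░░░
▒▒▒▒▒▒▒▒▒▒▒▒▒▒▒▒▒▒▒▒▒▒▒▒▒▒▒▒▒▒▒▒▒▒▒▒▒▒▒▒
▒▒▒▒▒▒▒▒▒▒▒▒▒▒▒▒▒▒▒▒▒▒▒▒▒▒▒▒▒▒▒▒▒▒▒▒▒▒▒▒
▒▒▒▒▒▒▒▒▒▒▒▒▒▒▒▒▒▒▒▒▒▒▒▒▒▒▒▒▒▒▒▒▒▒▒▒▒▒▒▒
▒▒▒▒▒▒▒▒▒▒▒▒▒▒▒▒▒▒▒▒▒▒▒▒▒▒▒▒▒▒▒▒▒▒▒▒▒▒▒▒
▒▒▒▒▒▒▒▒▒▒▒▒▒▒▒▒▒▒▒▒▒▒▒▒▒▒▒▒▒▒▒▒▒▒▒▒▒▒▒▒
▒▒▒▒▒▒▒▒▒▒▒▒▒▒▒▒▒▒▒▒▒▒▒▒▒▒▒▒▒▒▒▒▒▒▒▒▒▒▒▒
▒▒▒▒▒▒▒▒▒▒▒▒▒▒▒▒▒▒▒▒▒▒▒▒▒▒▒▒▒▒▒▒▒▒▒▒▒▒▒▒
▒▒▒▒▒▒▒▒▒▒▒▒▒▒▒▒▒▒▒▒▒▒▒▒▒▒▒▒▒▒▒▒▒▒▒▒▒▒▒▒
▓▓▓▓▓▓▓▓▓▓▓▓▓▓▓▓▓▓▓▓▓▓▓▓▓▓▓▓▓▓▓▓▓▓▓▓▓▓▓▓
▓▓▓▓▓▓▓▓▓▓▓▓▓▓▓▓▓▓▓▓▓▓▓▓▓▓▓▓▓▓▓▓▓▓▓▓▓▓▓▓
▓▓▓▓▓▓▓▓▓▓▓▓▓▓▓▓▓▓▓▓▓▓▓▓▓▓▓▓▓▓▓▓▓▓▓▓▓▓▓▓
▓▓▓▓▓▓▓▓▓▓▓▓▓▓▓▓▓▓▓▓▓▓▓▓▓▓▓▓▓▓▓▓▓▓▓▓▓▓▓▓
▓▓▓▓▓▓▓▓▓▓▓▓▓▓▓▓▓▓▓▓▓▓▓▓▓▓▓▓▓▓▓▓▓▓▓▓▓▓▓▓
▓▓▓▓▓▓▓▓▓▓▓▓▓▓▓▓▓▓▓▓▓▓▓▓▓▓▓▓▓▓▓▓▓▓▓▓▓▓▓▓
▓▓▓▓▓▓▓▓▓▓▓▓▓▓▓▓▓▓▓▓▓▓▓▓▓▓▓▓▓▓▓▓▓▓▓▓▓▓▓▓
▓▓▓▓▓▓▓▓▓▓▓▓▓▓▓▓▓▓▓▓▓▓▓▓▓▓▓▓▓▓▓▓▓▓▓▓▓▓▓▓
████████████████████████████████████████
████████████████████████████████████████
████████████████████████████████████████
████████████████████████████████████████
████████████████████████████████████████


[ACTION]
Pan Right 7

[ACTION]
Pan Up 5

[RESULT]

                                        
░░░░░░░░░░░░░░░░░░░░░░░░░░░░░░░░░░░░░░░░
░░░░░░░░░░░░░░░░░░░░░░░░░░░░░░░░░░░░░░░░
░░░░░░░░░░░░░░░░░░░░░░░░░░░░░░░░░░░░░░░░
░░░░░░░░░░░░░░░░░░░░░░░░░░░░░░░░░░░░░░░░
░░░░░░░░░░░░░░░░░░░░░░░░░░░░░░░░░░░░░░░░
░░░░░░░░░░░░░░░░░░░░░░░░░░░░░░░░░░░░░░░░
░░░░░░░░░░░░░░░░░░░░░░░░░░░░░░░░░░░░░░░░
░░░░░░░░░░░░░░░░░░░░░░░░░░░░░░░░░░░░░░░░
▒▒▒▒▒▒▒▒▒▒▒▒▒▒▒▒▒▒▒▒▒▒▒▒▒▒▒▒▒▒▒▒▒▒▒▒▒▒▒▒
▒▒▒▒▒▒▒▒▒▒▒▒▒▒▒▒▒▒▒▒▒▒▒▒▒▒▒▒▒▒▒▒▒▒▒▒▒▒▒▒
▒▒▒▒▒▒▒▒▒▒▒▒▒▒▒▒▒▒▒▒▒▒▒▒▒▒▒▒▒▒▒▒▒▒▒▒▒▒▒▒
▒▒▒▒▒▒▒▒▒▒▒▒▒▒▒▒▒▒▒▒▒▒▒▒▒▒▒▒▒▒▒▒▒▒▒▒▒▒▒▒
▒▒▒▒▒▒▒▒▒▒▒▒▒▒▒▒▒▒▒▒▒▒▒▒▒▒▒▒▒▒▒▒▒▒▒▒▒▒▒▒
▒▒▒▒▒▒▒▒▒▒▒▒▒▒▒▒▒▒▒▒▒▒▒▒▒▒▒▒▒▒▒▒▒▒▒▒▒▒▒▒
▒▒▒▒▒▒▒▒▒▒▒▒▒▒▒▒▒▒▒▒▒▒▒▒▒▒▒▒▒▒▒▒▒▒▒▒▒▒▒▒
▒▒▒▒▒▒▒▒▒▒▒▒▒▒▒▒▒▒▒▒▒▒▒▒▒▒▒▒▒▒▒▒▒▒▒▒▒▒▒▒
▓▓▓▓▓▓▓▓▓▓▓▓▓▓▓▓▓▓▓▓▓▓▓▓▓▓▓▓▓▓▓▓▓▓▓▓▓▓▓▓
▓▓▓▓▓▓▓▓▓▓▓▓▓▓▓▓▓▓▓▓▓▓▓▓▓▓▓▓▓▓▓▓▓▓▓▓▓▓▓▓
▓▓▓▓▓▓▓▓▓▓▓▓▓▓▓▓▓▓▓▓▓▓▓▓▓▓▓▓▓▓▓▓▓▓▓▓▓▓▓▓
▓▓▓▓▓▓▓▓▓▓▓▓▓▓▓▓▓▓▓▓▓▓▓▓▓▓▓▓▓▓▓▓▓▓▓▓▓▓▓▓
▓▓▓▓▓▓▓▓▓▓▓▓▓▓▓▓▓▓▓▓▓▓▓▓▓▓▓▓▓▓▓▓▓▓▓▓▓▓▓▓
▓▓▓▓▓▓▓▓▓▓▓▓▓▓▓▓▓▓▓▓▓▓▓▓▓▓▓▓▓▓▓▓▓▓▓▓▓▓▓▓
▓▓▓▓▓▓▓▓▓▓▓▓▓▓▓▓▓▓▓▓▓▓▓▓▓▓▓▓▓▓▓▓▓▓▓▓▓▓▓▓
▓▓▓▓▓▓▓▓▓▓▓▓▓▓▓▓▓▓▓▓▓▓▓▓▓▓▓▓▓▓▓▓▓▓▓▓▓▓▓▓


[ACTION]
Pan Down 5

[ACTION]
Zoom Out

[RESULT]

▓▓▓▓▓▓▓▓▓▓▓▓▓▓▓▓▓▓▓▓▓▓▓▓▓               
▓▓▓▓▓▓▓▓▓▓▓▓▓▓▓▓▓▓▓▓▓▓▓▓▓               
▓▓▓▓▓▓▓▓▓▓▓▓▓▓▓▓▓▓▓▓▓▓▓▓▓               
▓▓▓▓▓▓▓▓▓▓▓▓▓▓▓▓▓▓▓▓▓▓▓▓▓               
█████████████████████████               
█████████████████████████               
█████████████████████████               
█████████████████████████               
█████████████████████████               
                                        
                                        
                                        
                                        
                                        
                                        
                                        
                                        
                                        
                                        
                                        
                                        
                                        
                                        
                                        
                                        


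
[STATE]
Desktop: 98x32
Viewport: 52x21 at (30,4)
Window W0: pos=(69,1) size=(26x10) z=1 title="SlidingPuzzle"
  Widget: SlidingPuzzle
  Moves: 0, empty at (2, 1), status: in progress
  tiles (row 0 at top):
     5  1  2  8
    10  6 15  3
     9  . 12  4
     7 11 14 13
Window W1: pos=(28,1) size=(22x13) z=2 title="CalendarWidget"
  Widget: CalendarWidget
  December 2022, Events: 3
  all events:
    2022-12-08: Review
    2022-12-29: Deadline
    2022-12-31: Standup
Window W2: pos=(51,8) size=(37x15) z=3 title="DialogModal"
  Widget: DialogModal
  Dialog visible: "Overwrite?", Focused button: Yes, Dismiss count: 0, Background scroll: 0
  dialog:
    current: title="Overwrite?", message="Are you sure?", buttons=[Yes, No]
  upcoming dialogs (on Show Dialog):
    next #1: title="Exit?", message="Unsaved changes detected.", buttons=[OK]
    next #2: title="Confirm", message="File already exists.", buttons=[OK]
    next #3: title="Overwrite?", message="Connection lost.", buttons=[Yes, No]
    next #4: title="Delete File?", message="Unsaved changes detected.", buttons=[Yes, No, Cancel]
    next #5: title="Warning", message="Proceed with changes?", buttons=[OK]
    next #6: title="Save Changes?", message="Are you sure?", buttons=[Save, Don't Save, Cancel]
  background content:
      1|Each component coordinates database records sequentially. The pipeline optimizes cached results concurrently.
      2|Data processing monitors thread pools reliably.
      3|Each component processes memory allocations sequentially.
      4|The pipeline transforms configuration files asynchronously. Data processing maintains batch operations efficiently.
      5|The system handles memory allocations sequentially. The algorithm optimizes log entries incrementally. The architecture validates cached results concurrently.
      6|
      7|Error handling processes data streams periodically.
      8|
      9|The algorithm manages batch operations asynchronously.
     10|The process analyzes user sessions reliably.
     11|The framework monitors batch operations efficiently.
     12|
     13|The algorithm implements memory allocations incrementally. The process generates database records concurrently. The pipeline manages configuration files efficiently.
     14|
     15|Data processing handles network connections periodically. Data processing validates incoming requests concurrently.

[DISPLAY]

  December 2022    ┃                   ┃┌────┬────┬─
o Tu We Th Fr Sa Su┃                   ┃│  5 │  1 │ 
         1  2  3  4┃                   ┃├────┼────┼─
5  6  7  8*  9 10 1┃                   ┃│ 10 │  6 │ 
2 13 14 15 16 17 18┃ ┏━━━━━━━━━━━━━━━━━━━━━━━━━━━━━━
9 20 21 22 23 24 25┃ ┃ DialogModal                  
6 27 28 29* 30 31* ┃ ┠──────────────────────────────
                   ┃ ┃Each component coordinates dat
                   ┃ ┃Data processing monitors threa
━━━━━━━━━━━━━━━━━━━┛ ┃Each component processes memor
                     ┃The pipel┌───────────────┐nfig
                     ┃The syste│   Overwrite?  │allo
                     ┃         │ Are you sure? │    
                     ┃Error han│   [Yes]  No   │ata 
                     ┃         └───────────────┘    
                     ┃The algorithm manages batch op
                     ┃The process analyzes user sess
                     ┃The framework monitors batch o
                     ┗━━━━━━━━━━━━━━━━━━━━━━━━━━━━━━
                                                    
                                                    


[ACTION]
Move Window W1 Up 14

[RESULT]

o Tu We Th Fr Sa Su┃                   ┃┌────┬────┬─
         1  2  3  4┃                   ┃│  5 │  1 │ 
5  6  7  8*  9 10 1┃                   ┃├────┼────┼─
2 13 14 15 16 17 18┃                   ┃│ 10 │  6 │ 
9 20 21 22 23 24 25┃ ┏━━━━━━━━━━━━━━━━━━━━━━━━━━━━━━
6 27 28 29* 30 31* ┃ ┃ DialogModal                  
                   ┃ ┠──────────────────────────────
                   ┃ ┃Each component coordinates dat
━━━━━━━━━━━━━━━━━━━┛ ┃Data processing monitors threa
                     ┃Each component processes memor
                     ┃The pipel┌───────────────┐nfig
                     ┃The syste│   Overwrite?  │allo
                     ┃         │ Are you sure? │    
                     ┃Error han│   [Yes]  No   │ata 
                     ┃         └───────────────┘    
                     ┃The algorithm manages batch op
                     ┃The process analyzes user sess
                     ┃The framework monitors batch o
                     ┗━━━━━━━━━━━━━━━━━━━━━━━━━━━━━━
                                                    
                                                    


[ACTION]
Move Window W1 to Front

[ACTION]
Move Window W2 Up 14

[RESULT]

o Tu We Th Fr Sa Su┃ ┃Data processing monitors threa
         1  2  3  4┃ ┃Each component processes memor
5  6  7  8*  9 10 1┃ ┃The pipel┌───────────────┐nfig
2 13 14 15 16 17 18┃ ┃The syste│   Overwrite?  │allo
9 20 21 22 23 24 25┃ ┃         │ Are you sure? │    
6 27 28 29* 30 31* ┃ ┃Error han│   [Yes]  No   │ata 
                   ┃ ┃         └───────────────┘    
                   ┃ ┃The algorithm manages batch op
━━━━━━━━━━━━━━━━━━━┛ ┃The process analyzes user sess
                     ┃The framework monitors batch o
                     ┗━━━━━━━━━━━━━━━━━━━━━━━━━━━━━━
                                                    
                                                    
                                                    
                                                    
                                                    
                                                    
                                                    
                                                    
                                                    
                                                    


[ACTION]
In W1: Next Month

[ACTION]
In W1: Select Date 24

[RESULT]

o Tu We Th Fr Sa Su┃ ┃Data processing monitors threa
                  1┃ ┃Each component processes memor
2  3  4  5  6  7  8┃ ┃The pipel┌───────────────┐nfig
9 10 11 12 13 14 15┃ ┃The syste│   Overwrite?  │allo
6 17 18 19 20 21 22┃ ┃         │ Are you sure? │    
3 [24] 25 26 27 28 ┃ ┃Error han│   [Yes]  No   │ata 
0 31               ┃ ┃         └───────────────┘    
                   ┃ ┃The algorithm manages batch op
━━━━━━━━━━━━━━━━━━━┛ ┃The process analyzes user sess
                     ┃The framework monitors batch o
                     ┗━━━━━━━━━━━━━━━━━━━━━━━━━━━━━━
                                                    
                                                    
                                                    
                                                    
                                                    
                                                    
                                                    
                                                    
                                                    
                                                    
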